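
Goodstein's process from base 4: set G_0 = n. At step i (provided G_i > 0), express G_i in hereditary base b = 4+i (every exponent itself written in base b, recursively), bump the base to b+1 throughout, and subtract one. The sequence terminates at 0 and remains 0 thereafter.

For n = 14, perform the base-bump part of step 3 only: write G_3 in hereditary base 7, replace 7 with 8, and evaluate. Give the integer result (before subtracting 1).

22

base 4: 14 = 3·4 + 2; at 5: 3·5 + 2 = 17; next = 16
base 5: 16 = 3·5 + 1; at 6: 3·6 + 1 = 19; next = 18
base 6: 18 = 3·6; at 7: 3·7 = 21; next = 20
base 7: 20 = 2·7 + 6; at 8: 2·8 + 6 = 22; next = 21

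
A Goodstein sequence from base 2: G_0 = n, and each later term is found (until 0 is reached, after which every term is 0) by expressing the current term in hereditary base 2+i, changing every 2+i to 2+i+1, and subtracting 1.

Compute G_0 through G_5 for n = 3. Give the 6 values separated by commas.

3, 3, 3, 2, 1, 0

step 0: 3 = 2 + 1; sub 3 for 2: 3 + 1; = 4; G_1 = 4−1 = 3
step 1: 3 = 3; sub 4 for 3: 4; = 4; G_2 = 4−1 = 3
step 2: 3 = 3; sub 5 for 4: 3; = 3; G_3 = 3−1 = 2
step 3: 2 = 2; sub 6 for 5: 2; = 2; G_4 = 2−1 = 1
step 4: 1 = 1; sub 7 for 6: 1; = 1; G_5 = 1−1 = 0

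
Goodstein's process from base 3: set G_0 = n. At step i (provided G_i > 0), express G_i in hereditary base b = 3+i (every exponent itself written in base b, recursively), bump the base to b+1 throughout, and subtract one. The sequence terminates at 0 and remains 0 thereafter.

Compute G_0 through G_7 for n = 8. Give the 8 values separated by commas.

8, 9, 10, 11, 11, 11, 11, 11

base 3: 8 = 2·3 + 2; at 4: 2·4 + 2 = 10; next = 9
base 4: 9 = 2·4 + 1; at 5: 2·5 + 1 = 11; next = 10
base 5: 10 = 2·5; at 6: 2·6 = 12; next = 11
base 6: 11 = 6 + 5; at 7: 7 + 5 = 12; next = 11
base 7: 11 = 7 + 4; at 8: 8 + 4 = 12; next = 11
base 8: 11 = 8 + 3; at 9: 9 + 3 = 12; next = 11
base 9: 11 = 9 + 2; at 10: 10 + 2 = 12; next = 11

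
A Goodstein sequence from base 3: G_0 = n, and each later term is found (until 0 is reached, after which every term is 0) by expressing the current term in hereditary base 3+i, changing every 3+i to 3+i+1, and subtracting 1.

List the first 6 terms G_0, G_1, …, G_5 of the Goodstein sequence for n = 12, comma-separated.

G_0 = 12. HB_3(12) = 3^2 + 3. Bump = 20. G_1 = 19.
G_1 = 19. HB_4(19) = 4^2 + 3. Bump = 28. G_2 = 27.
G_2 = 27. HB_5(27) = 5^2 + 2. Bump = 38. G_3 = 37.
G_3 = 37. HB_6(37) = 6^2 + 1. Bump = 50. G_4 = 49.
G_4 = 49. HB_7(49) = 7^2. Bump = 64. G_5 = 63.

12, 19, 27, 37, 49, 63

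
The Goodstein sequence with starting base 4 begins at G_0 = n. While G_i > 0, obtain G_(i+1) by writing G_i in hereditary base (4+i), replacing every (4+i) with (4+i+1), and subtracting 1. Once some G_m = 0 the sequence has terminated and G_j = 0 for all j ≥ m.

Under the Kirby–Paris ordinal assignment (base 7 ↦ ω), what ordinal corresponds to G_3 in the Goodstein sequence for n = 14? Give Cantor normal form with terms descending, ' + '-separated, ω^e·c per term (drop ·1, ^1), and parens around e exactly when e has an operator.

[0] 14 ≡ 3·4 + 2 (base 4). Lift 5: 17. −1: 16.
[1] 16 ≡ 3·5 + 1 (base 5). Lift 6: 19. −1: 18.
[2] 18 ≡ 3·6 (base 6). Lift 7: 21. −1: 20.
[3] 20 ≡ 2·7 + 6 (base 7). Lift 8: 22. −1: 21.

ω·2 + 6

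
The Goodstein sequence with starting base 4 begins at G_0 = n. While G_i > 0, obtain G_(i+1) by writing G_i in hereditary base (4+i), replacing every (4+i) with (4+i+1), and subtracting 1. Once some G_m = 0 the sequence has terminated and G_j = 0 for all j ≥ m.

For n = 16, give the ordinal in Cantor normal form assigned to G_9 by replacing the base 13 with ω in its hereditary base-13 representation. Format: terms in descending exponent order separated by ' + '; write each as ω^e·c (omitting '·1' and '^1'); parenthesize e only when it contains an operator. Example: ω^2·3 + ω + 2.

ω·3 + 6

(0) 16|_4 = 4^2 ↦ 5^2|_5 = 25 ⇒ 24
(1) 24|_5 = 4·5 + 4 ↦ 4·6 + 4|_6 = 28 ⇒ 27
(2) 27|_6 = 4·6 + 3 ↦ 4·7 + 3|_7 = 31 ⇒ 30
(3) 30|_7 = 4·7 + 2 ↦ 4·8 + 2|_8 = 34 ⇒ 33
(4) 33|_8 = 4·8 + 1 ↦ 4·9 + 1|_9 = 37 ⇒ 36
(5) 36|_9 = 4·9 ↦ 4·10|_10 = 40 ⇒ 39
(6) 39|_10 = 3·10 + 9 ↦ 3·11 + 9|_11 = 42 ⇒ 41
(7) 41|_11 = 3·11 + 8 ↦ 3·12 + 8|_12 = 44 ⇒ 43
(8) 43|_12 = 3·12 + 7 ↦ 3·13 + 7|_13 = 46 ⇒ 45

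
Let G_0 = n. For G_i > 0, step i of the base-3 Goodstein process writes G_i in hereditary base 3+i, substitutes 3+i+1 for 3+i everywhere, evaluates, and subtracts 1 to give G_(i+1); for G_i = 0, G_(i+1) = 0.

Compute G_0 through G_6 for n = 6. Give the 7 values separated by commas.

(0) 6|_3 = 2·3 ↦ 2·4|_4 = 8 ⇒ 7
(1) 7|_4 = 4 + 3 ↦ 5 + 3|_5 = 8 ⇒ 7
(2) 7|_5 = 5 + 2 ↦ 6 + 2|_6 = 8 ⇒ 7
(3) 7|_6 = 6 + 1 ↦ 7 + 1|_7 = 8 ⇒ 7
(4) 7|_7 = 7 ↦ 8|_8 = 8 ⇒ 7
(5) 7|_8 = 7 ↦ 7|_9 = 7 ⇒ 6

6, 7, 7, 7, 7, 7, 6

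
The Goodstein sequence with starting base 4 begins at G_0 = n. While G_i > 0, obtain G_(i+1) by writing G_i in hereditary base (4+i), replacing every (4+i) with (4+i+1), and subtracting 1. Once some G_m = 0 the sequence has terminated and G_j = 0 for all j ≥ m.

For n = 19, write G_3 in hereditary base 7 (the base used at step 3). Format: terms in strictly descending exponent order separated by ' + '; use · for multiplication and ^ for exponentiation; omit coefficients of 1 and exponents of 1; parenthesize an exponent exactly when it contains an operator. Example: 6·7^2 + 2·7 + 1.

19 —HB4→ 4^2 + 3 —bump→ 5^2 + 3 = 28 —(−1)→ 27
27 —HB5→ 5^2 + 2 —bump→ 6^2 + 2 = 38 —(−1)→ 37
37 —HB6→ 6^2 + 1 —bump→ 7^2 + 1 = 50 —(−1)→ 49
49 —HB7→ 7^2 —bump→ 8^2 = 64 —(−1)→ 63

7^2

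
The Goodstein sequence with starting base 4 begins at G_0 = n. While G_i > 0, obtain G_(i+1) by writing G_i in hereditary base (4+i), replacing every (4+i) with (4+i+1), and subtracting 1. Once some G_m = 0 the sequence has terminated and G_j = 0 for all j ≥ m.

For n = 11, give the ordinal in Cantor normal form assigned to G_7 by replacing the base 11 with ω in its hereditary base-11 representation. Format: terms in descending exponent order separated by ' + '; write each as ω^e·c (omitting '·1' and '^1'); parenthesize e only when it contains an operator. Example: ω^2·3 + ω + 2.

G_0=11  [base 4] 2·4 + 3  →[4↦5]→  2·5 + 3 = 13  −1 ⇒ G_1=12
G_1=12  [base 5] 2·5 + 2  →[5↦6]→  2·6 + 2 = 14  −1 ⇒ G_2=13
G_2=13  [base 6] 2·6 + 1  →[6↦7]→  2·7 + 1 = 15  −1 ⇒ G_3=14
G_3=14  [base 7] 2·7  →[7↦8]→  2·8 = 16  −1 ⇒ G_4=15
G_4=15  [base 8] 8 + 7  →[8↦9]→  9 + 7 = 16  −1 ⇒ G_5=15
G_5=15  [base 9] 9 + 6  →[9↦10]→  10 + 6 = 16  −1 ⇒ G_6=15
G_6=15  [base 10] 10 + 5  →[10↦11]→  11 + 5 = 16  −1 ⇒ G_7=15

ω + 4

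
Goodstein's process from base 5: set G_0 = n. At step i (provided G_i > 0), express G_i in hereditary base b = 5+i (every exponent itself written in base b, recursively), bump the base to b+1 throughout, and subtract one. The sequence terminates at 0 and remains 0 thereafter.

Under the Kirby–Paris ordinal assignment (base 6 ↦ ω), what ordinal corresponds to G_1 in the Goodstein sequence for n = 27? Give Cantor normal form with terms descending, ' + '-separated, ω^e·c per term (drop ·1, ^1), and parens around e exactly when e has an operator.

ω^2 + 1

G_0 = 27. HB_5(27) = 5^2 + 2. Bump = 38. G_1 = 37.
G_1 = 37. HB_6(37) = 6^2 + 1. Bump = 50. G_2 = 49.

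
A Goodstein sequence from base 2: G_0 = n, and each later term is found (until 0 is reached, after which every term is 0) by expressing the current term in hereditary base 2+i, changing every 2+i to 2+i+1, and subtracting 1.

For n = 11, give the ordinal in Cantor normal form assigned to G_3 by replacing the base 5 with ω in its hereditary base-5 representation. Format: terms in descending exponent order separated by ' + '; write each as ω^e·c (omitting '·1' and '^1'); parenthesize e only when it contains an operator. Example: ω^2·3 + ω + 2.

ω^(ω + 1) + 2

(0) 11|_2 = 2^(2 + 1) + 2 + 1 ↦ 3^(3 + 1) + 3 + 1|_3 = 85 ⇒ 84
(1) 84|_3 = 3^(3 + 1) + 3 ↦ 4^(4 + 1) + 4|_4 = 1028 ⇒ 1027
(2) 1027|_4 = 4^(4 + 1) + 3 ↦ 5^(5 + 1) + 3|_5 = 15628 ⇒ 15627
(3) 15627|_5 = 5^(5 + 1) + 2 ↦ 6^(6 + 1) + 2|_6 = 279938 ⇒ 279937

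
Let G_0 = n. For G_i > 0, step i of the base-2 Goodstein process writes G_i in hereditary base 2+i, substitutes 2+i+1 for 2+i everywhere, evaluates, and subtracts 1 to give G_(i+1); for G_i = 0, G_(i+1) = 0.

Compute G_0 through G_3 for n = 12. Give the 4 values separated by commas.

12 —HB2→ 2^(2 + 1) + 2^2 —bump→ 3^(3 + 1) + 3^3 = 108 —(−1)→ 107
107 —HB3→ 3^(3 + 1) + 2·3^2 + 2·3 + 2 —bump→ 4^(4 + 1) + 2·4^2 + 2·4 + 2 = 1066 —(−1)→ 1065
1065 —HB4→ 4^(4 + 1) + 2·4^2 + 2·4 + 1 —bump→ 5^(5 + 1) + 2·5^2 + 2·5 + 1 = 15686 —(−1)→ 15685

12, 107, 1065, 15685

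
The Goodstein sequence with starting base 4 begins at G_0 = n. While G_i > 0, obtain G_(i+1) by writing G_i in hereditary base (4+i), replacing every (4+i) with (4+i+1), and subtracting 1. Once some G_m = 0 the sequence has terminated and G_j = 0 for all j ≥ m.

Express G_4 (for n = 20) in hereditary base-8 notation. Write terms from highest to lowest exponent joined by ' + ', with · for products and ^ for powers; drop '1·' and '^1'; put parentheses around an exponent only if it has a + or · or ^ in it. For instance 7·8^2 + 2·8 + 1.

20 —HB4→ 4^2 + 4 —bump→ 5^2 + 5 = 30 —(−1)→ 29
29 —HB5→ 5^2 + 4 —bump→ 6^2 + 4 = 40 —(−1)→ 39
39 —HB6→ 6^2 + 3 —bump→ 7^2 + 3 = 52 —(−1)→ 51
51 —HB7→ 7^2 + 2 —bump→ 8^2 + 2 = 66 —(−1)→ 65
65 —HB8→ 8^2 + 1 —bump→ 9^2 + 1 = 82 —(−1)→ 81

8^2 + 1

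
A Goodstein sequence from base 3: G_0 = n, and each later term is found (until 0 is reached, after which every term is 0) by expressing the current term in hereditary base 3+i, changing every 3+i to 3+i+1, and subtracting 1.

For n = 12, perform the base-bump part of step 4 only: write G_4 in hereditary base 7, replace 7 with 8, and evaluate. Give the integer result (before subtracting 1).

base 3: 12 = 3^2 + 3; at 4: 4^2 + 4 = 20; next = 19
base 4: 19 = 4^2 + 3; at 5: 5^2 + 3 = 28; next = 27
base 5: 27 = 5^2 + 2; at 6: 6^2 + 2 = 38; next = 37
base 6: 37 = 6^2 + 1; at 7: 7^2 + 1 = 50; next = 49
base 7: 49 = 7^2; at 8: 8^2 = 64; next = 63

64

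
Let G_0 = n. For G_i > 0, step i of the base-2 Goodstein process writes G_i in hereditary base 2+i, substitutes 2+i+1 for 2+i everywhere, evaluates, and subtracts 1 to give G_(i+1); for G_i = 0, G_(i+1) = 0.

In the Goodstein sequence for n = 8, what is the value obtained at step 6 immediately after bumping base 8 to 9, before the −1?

774841152

G_0=8  [base 2] 2^(2 + 1)  →[2↦3]→  3^(3 + 1) = 81  −1 ⇒ G_1=80
G_1=80  [base 3] 2·3^3 + 2·3^2 + 2·3 + 2  →[3↦4]→  2·4^4 + 2·4^2 + 2·4 + 2 = 554  −1 ⇒ G_2=553
G_2=553  [base 4] 2·4^4 + 2·4^2 + 2·4 + 1  →[4↦5]→  2·5^5 + 2·5^2 + 2·5 + 1 = 6311  −1 ⇒ G_3=6310
G_3=6310  [base 5] 2·5^5 + 2·5^2 + 2·5  →[5↦6]→  2·6^6 + 2·6^2 + 2·6 = 93396  −1 ⇒ G_4=93395
G_4=93395  [base 6] 2·6^6 + 2·6^2 + 6 + 5  →[6↦7]→  2·7^7 + 2·7^2 + 7 + 5 = 1647196  −1 ⇒ G_5=1647195
G_5=1647195  [base 7] 2·7^7 + 2·7^2 + 7 + 4  →[7↦8]→  2·8^8 + 2·8^2 + 8 + 4 = 33554572  −1 ⇒ G_6=33554571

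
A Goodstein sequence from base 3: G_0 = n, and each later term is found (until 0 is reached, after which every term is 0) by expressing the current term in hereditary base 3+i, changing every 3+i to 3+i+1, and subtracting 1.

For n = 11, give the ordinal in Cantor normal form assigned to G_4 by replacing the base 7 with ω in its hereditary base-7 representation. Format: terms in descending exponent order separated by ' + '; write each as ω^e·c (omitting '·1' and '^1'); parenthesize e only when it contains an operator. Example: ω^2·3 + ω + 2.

ω·5 + 4

(0) 11|_3 = 3^2 + 2 ↦ 4^2 + 2|_4 = 18 ⇒ 17
(1) 17|_4 = 4^2 + 1 ↦ 5^2 + 1|_5 = 26 ⇒ 25
(2) 25|_5 = 5^2 ↦ 6^2|_6 = 36 ⇒ 35
(3) 35|_6 = 5·6 + 5 ↦ 5·7 + 5|_7 = 40 ⇒ 39
(4) 39|_7 = 5·7 + 4 ↦ 5·8 + 4|_8 = 44 ⇒ 43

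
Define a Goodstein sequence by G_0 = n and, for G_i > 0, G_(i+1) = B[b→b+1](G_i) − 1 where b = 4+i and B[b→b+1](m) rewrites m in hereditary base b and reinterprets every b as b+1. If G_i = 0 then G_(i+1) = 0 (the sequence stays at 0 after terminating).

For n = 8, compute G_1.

(0) 8|_4 = 2·4 ↦ 2·5|_5 = 10 ⇒ 9
(1) 9|_5 = 5 + 4 ↦ 6 + 4|_6 = 10 ⇒ 9

9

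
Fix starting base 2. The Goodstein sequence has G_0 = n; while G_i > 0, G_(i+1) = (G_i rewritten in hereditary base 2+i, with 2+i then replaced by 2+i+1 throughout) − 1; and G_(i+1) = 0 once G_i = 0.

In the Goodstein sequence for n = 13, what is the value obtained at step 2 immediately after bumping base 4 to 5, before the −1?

16093

(0) 13|_2 = 2^(2 + 1) + 2^2 + 1 ↦ 3^(3 + 1) + 3^3 + 1|_3 = 109 ⇒ 108
(1) 108|_3 = 3^(3 + 1) + 3^3 ↦ 4^(4 + 1) + 4^4|_4 = 1280 ⇒ 1279
(2) 1279|_4 = 4^(4 + 1) + 3·4^3 + 3·4^2 + 3·4 + 3 ↦ 5^(5 + 1) + 3·5^3 + 3·5^2 + 3·5 + 3|_5 = 16093 ⇒ 16092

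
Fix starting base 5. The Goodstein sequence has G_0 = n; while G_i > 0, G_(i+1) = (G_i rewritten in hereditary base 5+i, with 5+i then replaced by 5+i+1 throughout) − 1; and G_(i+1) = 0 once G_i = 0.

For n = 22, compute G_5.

base 5: 22 = 4·5 + 2; at 6: 4·6 + 2 = 26; next = 25
base 6: 25 = 4·6 + 1; at 7: 4·7 + 1 = 29; next = 28
base 7: 28 = 4·7; at 8: 4·8 = 32; next = 31
base 8: 31 = 3·8 + 7; at 9: 3·9 + 7 = 34; next = 33
base 9: 33 = 3·9 + 6; at 10: 3·10 + 6 = 36; next = 35
base 10: 35 = 3·10 + 5; at 11: 3·11 + 5 = 38; next = 37

35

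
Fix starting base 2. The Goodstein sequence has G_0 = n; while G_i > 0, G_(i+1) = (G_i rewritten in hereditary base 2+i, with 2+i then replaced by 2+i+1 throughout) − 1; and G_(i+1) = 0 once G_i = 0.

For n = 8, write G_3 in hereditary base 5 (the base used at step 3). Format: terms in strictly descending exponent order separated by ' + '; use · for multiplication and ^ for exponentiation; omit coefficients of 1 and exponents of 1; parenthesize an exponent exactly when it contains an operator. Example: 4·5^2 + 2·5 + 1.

2·5^5 + 2·5^2 + 2·5

G_0 = 8. HB_2(8) = 2^(2 + 1). Bump = 81. G_1 = 80.
G_1 = 80. HB_3(80) = 2·3^3 + 2·3^2 + 2·3 + 2. Bump = 554. G_2 = 553.
G_2 = 553. HB_4(553) = 2·4^4 + 2·4^2 + 2·4 + 1. Bump = 6311. G_3 = 6310.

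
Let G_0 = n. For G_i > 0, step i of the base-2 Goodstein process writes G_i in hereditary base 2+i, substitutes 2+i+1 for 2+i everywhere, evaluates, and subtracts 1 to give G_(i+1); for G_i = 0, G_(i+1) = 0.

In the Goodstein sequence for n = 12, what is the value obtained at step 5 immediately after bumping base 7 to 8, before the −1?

134217868

12 —HB2→ 2^(2 + 1) + 2^2 —bump→ 3^(3 + 1) + 3^3 = 108 —(−1)→ 107
107 —HB3→ 3^(3 + 1) + 2·3^2 + 2·3 + 2 —bump→ 4^(4 + 1) + 2·4^2 + 2·4 + 2 = 1066 —(−1)→ 1065
1065 —HB4→ 4^(4 + 1) + 2·4^2 + 2·4 + 1 —bump→ 5^(5 + 1) + 2·5^2 + 2·5 + 1 = 15686 —(−1)→ 15685
15685 —HB5→ 5^(5 + 1) + 2·5^2 + 2·5 —bump→ 6^(6 + 1) + 2·6^2 + 2·6 = 280020 —(−1)→ 280019
280019 —HB6→ 6^(6 + 1) + 2·6^2 + 6 + 5 —bump→ 7^(7 + 1) + 2·7^2 + 7 + 5 = 5764911 —(−1)→ 5764910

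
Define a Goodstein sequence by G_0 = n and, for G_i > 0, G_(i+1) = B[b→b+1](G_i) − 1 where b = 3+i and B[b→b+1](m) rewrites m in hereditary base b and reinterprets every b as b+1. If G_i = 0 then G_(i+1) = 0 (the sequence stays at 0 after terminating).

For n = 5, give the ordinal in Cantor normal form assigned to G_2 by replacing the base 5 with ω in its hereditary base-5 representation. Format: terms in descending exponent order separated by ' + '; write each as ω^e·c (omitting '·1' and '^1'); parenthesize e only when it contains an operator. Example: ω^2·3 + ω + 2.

(0) 5|_3 = 3 + 2 ↦ 4 + 2|_4 = 6 ⇒ 5
(1) 5|_4 = 4 + 1 ↦ 5 + 1|_5 = 6 ⇒ 5
(2) 5|_5 = 5 ↦ 6|_6 = 6 ⇒ 5

ω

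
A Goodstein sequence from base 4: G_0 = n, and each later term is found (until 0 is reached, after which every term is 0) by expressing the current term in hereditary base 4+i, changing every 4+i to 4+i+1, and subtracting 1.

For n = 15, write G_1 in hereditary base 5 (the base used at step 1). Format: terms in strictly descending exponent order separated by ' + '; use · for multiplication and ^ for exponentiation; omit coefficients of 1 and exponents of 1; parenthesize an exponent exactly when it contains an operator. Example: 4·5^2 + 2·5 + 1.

3·5 + 2

i=0: 15 = 3·4 + 3 (b=4); 4→5: 3·5 + 3 = 18; 18−1 = 17
i=1: 17 = 3·5 + 2 (b=5); 5→6: 3·6 + 2 = 20; 20−1 = 19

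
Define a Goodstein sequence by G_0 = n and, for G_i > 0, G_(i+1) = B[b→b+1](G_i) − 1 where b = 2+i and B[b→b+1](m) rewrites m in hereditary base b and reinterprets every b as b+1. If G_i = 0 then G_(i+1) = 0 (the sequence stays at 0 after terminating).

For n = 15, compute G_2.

G_0 = 15. HB_2(15) = 2^(2 + 1) + 2^2 + 2 + 1. Bump = 112. G_1 = 111.
G_1 = 111. HB_3(111) = 3^(3 + 1) + 3^3 + 3. Bump = 1284. G_2 = 1283.
G_2 = 1283. HB_4(1283) = 4^(4 + 1) + 4^4 + 3. Bump = 18753. G_3 = 18752.

1283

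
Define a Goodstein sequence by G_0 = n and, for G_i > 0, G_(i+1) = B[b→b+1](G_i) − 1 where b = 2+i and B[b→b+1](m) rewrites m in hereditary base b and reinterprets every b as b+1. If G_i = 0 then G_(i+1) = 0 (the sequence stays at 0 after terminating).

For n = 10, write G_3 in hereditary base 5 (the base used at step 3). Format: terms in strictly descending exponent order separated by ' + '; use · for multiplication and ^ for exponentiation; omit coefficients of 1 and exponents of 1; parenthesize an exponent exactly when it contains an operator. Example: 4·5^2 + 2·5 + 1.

G_0=10  [base 2] 2^(2 + 1) + 2  →[2↦3]→  3^(3 + 1) + 3 = 84  −1 ⇒ G_1=83
G_1=83  [base 3] 3^(3 + 1) + 2  →[3↦4]→  4^(4 + 1) + 2 = 1026  −1 ⇒ G_2=1025
G_2=1025  [base 4] 4^(4 + 1) + 1  →[4↦5]→  5^(5 + 1) + 1 = 15626  −1 ⇒ G_3=15625

5^(5 + 1)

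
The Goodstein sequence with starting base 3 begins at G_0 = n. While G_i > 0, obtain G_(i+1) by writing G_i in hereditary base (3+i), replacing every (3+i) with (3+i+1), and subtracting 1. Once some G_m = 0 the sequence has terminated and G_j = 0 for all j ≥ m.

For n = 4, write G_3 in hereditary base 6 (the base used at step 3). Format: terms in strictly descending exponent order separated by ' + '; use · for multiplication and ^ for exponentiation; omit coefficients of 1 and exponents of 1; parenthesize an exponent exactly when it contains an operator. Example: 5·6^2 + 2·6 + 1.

3

base 3: 4 = 3 + 1; at 4: 4 + 1 = 5; next = 4
base 4: 4 = 4; at 5: 5 = 5; next = 4
base 5: 4 = 4; at 6: 4 = 4; next = 3
base 6: 3 = 3; at 7: 3 = 3; next = 2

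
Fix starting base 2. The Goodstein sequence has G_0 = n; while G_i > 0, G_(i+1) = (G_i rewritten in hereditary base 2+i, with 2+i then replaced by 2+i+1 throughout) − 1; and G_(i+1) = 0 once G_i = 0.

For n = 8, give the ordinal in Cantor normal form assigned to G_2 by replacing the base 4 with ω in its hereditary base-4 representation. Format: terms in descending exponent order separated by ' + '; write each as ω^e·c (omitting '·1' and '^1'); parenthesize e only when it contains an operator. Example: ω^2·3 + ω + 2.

ω^ω·2 + ω^2·2 + ω·2 + 1

G_0 = 8. HB_2(8) = 2^(2 + 1). Bump = 81. G_1 = 80.
G_1 = 80. HB_3(80) = 2·3^3 + 2·3^2 + 2·3 + 2. Bump = 554. G_2 = 553.
G_2 = 553. HB_4(553) = 2·4^4 + 2·4^2 + 2·4 + 1. Bump = 6311. G_3 = 6310.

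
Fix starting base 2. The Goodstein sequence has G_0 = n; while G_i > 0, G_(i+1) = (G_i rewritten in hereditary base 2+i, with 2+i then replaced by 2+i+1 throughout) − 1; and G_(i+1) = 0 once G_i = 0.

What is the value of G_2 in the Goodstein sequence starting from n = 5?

255

5 —HB2→ 2^2 + 1 —bump→ 3^3 + 1 = 28 —(−1)→ 27
27 —HB3→ 3^3 —bump→ 4^4 = 256 —(−1)→ 255
255 —HB4→ 3·4^3 + 3·4^2 + 3·4 + 3 —bump→ 3·5^3 + 3·5^2 + 3·5 + 3 = 468 —(−1)→ 467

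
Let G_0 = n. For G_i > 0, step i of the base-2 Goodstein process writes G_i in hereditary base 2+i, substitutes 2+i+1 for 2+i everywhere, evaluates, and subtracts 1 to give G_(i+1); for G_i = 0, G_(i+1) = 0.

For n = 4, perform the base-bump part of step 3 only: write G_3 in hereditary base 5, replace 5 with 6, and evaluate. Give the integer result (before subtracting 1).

[0] 4 ≡ 2^2 (base 2). Lift 3: 27. −1: 26.
[1] 26 ≡ 2·3^2 + 2·3 + 2 (base 3). Lift 4: 42. −1: 41.
[2] 41 ≡ 2·4^2 + 2·4 + 1 (base 4). Lift 5: 61. −1: 60.

84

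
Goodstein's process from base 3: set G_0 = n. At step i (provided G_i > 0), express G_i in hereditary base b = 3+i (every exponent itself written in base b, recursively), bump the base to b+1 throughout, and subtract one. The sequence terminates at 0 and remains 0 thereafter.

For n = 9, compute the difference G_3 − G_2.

G_0=9  [base 3] 3^2  →[3↦4]→  4^2 = 16  −1 ⇒ G_1=15
G_1=15  [base 4] 3·4 + 3  →[4↦5]→  3·5 + 3 = 18  −1 ⇒ G_2=17
G_2=17  [base 5] 3·5 + 2  →[5↦6]→  3·6 + 2 = 20  −1 ⇒ G_3=19

2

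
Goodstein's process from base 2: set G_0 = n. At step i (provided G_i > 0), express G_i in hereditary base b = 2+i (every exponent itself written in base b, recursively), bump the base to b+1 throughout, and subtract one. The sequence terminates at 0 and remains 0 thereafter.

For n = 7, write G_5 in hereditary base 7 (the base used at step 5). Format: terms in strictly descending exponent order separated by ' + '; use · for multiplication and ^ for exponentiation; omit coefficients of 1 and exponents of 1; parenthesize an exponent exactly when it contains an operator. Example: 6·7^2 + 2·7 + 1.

G_0=7  [base 2] 2^2 + 2 + 1  →[2↦3]→  3^3 + 3 + 1 = 31  −1 ⇒ G_1=30
G_1=30  [base 3] 3^3 + 3  →[3↦4]→  4^4 + 4 = 260  −1 ⇒ G_2=259
G_2=259  [base 4] 4^4 + 3  →[4↦5]→  5^5 + 3 = 3128  −1 ⇒ G_3=3127
G_3=3127  [base 5] 5^5 + 2  →[5↦6]→  6^6 + 2 = 46658  −1 ⇒ G_4=46657
G_4=46657  [base 6] 6^6 + 1  →[6↦7]→  7^7 + 1 = 823544  −1 ⇒ G_5=823543
G_5=823543  [base 7] 7^7  →[7↦8]→  8^8 = 16777216  −1 ⇒ G_6=16777215

7^7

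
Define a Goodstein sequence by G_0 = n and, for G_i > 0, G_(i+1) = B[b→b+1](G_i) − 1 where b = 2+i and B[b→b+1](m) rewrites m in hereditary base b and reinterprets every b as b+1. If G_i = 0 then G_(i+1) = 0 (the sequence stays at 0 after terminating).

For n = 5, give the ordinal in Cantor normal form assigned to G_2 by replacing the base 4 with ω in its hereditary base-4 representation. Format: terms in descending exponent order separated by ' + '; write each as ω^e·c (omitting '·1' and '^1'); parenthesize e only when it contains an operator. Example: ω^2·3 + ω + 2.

[0] 5 ≡ 2^2 + 1 (base 2). Lift 3: 28. −1: 27.
[1] 27 ≡ 3^3 (base 3). Lift 4: 256. −1: 255.
[2] 255 ≡ 3·4^3 + 3·4^2 + 3·4 + 3 (base 4). Lift 5: 468. −1: 467.

ω^3·3 + ω^2·3 + ω·3 + 3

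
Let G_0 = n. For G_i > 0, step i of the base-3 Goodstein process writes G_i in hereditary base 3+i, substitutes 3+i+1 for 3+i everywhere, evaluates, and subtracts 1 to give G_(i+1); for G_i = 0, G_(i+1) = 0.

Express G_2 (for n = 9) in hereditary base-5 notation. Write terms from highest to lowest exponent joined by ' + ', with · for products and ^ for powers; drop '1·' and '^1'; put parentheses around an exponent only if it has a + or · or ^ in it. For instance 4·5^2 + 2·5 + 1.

G_0=9  [base 3] 3^2  →[3↦4]→  4^2 = 16  −1 ⇒ G_1=15
G_1=15  [base 4] 3·4 + 3  →[4↦5]→  3·5 + 3 = 18  −1 ⇒ G_2=17
G_2=17  [base 5] 3·5 + 2  →[5↦6]→  3·6 + 2 = 20  −1 ⇒ G_3=19

3·5 + 2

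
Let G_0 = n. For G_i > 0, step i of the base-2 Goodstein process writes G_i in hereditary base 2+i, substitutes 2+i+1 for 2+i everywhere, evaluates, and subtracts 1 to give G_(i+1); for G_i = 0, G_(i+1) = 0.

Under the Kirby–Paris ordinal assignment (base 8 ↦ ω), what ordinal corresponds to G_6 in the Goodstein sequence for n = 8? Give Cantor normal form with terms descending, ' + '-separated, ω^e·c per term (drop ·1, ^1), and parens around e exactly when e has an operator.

ω^ω·2 + ω^2·2 + ω + 3

(0) 8|_2 = 2^(2 + 1) ↦ 3^(3 + 1)|_3 = 81 ⇒ 80
(1) 80|_3 = 2·3^3 + 2·3^2 + 2·3 + 2 ↦ 2·4^4 + 2·4^2 + 2·4 + 2|_4 = 554 ⇒ 553
(2) 553|_4 = 2·4^4 + 2·4^2 + 2·4 + 1 ↦ 2·5^5 + 2·5^2 + 2·5 + 1|_5 = 6311 ⇒ 6310
(3) 6310|_5 = 2·5^5 + 2·5^2 + 2·5 ↦ 2·6^6 + 2·6^2 + 2·6|_6 = 93396 ⇒ 93395
(4) 93395|_6 = 2·6^6 + 2·6^2 + 6 + 5 ↦ 2·7^7 + 2·7^2 + 7 + 5|_7 = 1647196 ⇒ 1647195
(5) 1647195|_7 = 2·7^7 + 2·7^2 + 7 + 4 ↦ 2·8^8 + 2·8^2 + 8 + 4|_8 = 33554572 ⇒ 33554571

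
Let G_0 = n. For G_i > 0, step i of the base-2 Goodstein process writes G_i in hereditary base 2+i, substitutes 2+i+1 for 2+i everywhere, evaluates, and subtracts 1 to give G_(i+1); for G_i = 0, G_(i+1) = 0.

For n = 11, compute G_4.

i=0: 11 = 2^(2 + 1) + 2 + 1 (b=2); 2→3: 3^(3 + 1) + 3 + 1 = 85; 85−1 = 84
i=1: 84 = 3^(3 + 1) + 3 (b=3); 3→4: 4^(4 + 1) + 4 = 1028; 1028−1 = 1027
i=2: 1027 = 4^(4 + 1) + 3 (b=4); 4→5: 5^(5 + 1) + 3 = 15628; 15628−1 = 15627
i=3: 15627 = 5^(5 + 1) + 2 (b=5); 5→6: 6^(6 + 1) + 2 = 279938; 279938−1 = 279937
i=4: 279937 = 6^(6 + 1) + 1 (b=6); 6→7: 7^(7 + 1) + 1 = 5764802; 5764802−1 = 5764801

279937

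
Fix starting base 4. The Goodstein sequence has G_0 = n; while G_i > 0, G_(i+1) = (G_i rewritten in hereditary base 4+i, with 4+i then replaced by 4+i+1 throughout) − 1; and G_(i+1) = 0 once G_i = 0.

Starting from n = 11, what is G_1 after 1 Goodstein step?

base 4: 11 = 2·4 + 3; at 5: 2·5 + 3 = 13; next = 12
base 5: 12 = 2·5 + 2; at 6: 2·6 + 2 = 14; next = 13

12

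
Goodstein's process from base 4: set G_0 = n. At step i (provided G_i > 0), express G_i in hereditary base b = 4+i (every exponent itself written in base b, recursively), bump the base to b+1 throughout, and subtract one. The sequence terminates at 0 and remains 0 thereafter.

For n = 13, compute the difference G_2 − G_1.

[0] 13 ≡ 3·4 + 1 (base 4). Lift 5: 16. −1: 15.
[1] 15 ≡ 3·5 (base 5). Lift 6: 18. −1: 17.

2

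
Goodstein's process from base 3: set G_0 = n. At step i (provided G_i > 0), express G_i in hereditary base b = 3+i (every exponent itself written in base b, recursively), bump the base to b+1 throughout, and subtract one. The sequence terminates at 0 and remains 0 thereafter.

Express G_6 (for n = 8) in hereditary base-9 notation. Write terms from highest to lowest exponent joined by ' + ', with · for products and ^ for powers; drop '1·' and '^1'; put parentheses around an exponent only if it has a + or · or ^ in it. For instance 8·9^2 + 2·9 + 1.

i=0: 8 = 2·3 + 2 (b=3); 3→4: 2·4 + 2 = 10; 10−1 = 9
i=1: 9 = 2·4 + 1 (b=4); 4→5: 2·5 + 1 = 11; 11−1 = 10
i=2: 10 = 2·5 (b=5); 5→6: 2·6 = 12; 12−1 = 11
i=3: 11 = 6 + 5 (b=6); 6→7: 7 + 5 = 12; 12−1 = 11
i=4: 11 = 7 + 4 (b=7); 7→8: 8 + 4 = 12; 12−1 = 11
i=5: 11 = 8 + 3 (b=8); 8→9: 9 + 3 = 12; 12−1 = 11
i=6: 11 = 9 + 2 (b=9); 9→10: 10 + 2 = 12; 12−1 = 11

9 + 2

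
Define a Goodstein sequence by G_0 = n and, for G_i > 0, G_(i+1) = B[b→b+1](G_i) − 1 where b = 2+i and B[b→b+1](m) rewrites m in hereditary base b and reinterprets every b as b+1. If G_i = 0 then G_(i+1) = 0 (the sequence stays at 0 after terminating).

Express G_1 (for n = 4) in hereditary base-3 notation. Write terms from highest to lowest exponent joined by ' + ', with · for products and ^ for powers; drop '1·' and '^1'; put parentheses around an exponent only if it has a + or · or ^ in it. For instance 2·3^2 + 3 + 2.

2·3^2 + 2·3 + 2

step 0: 4 = 2^2; sub 3 for 2: 3^3; = 27; G_1 = 27−1 = 26
step 1: 26 = 2·3^2 + 2·3 + 2; sub 4 for 3: 2·4^2 + 2·4 + 2; = 42; G_2 = 42−1 = 41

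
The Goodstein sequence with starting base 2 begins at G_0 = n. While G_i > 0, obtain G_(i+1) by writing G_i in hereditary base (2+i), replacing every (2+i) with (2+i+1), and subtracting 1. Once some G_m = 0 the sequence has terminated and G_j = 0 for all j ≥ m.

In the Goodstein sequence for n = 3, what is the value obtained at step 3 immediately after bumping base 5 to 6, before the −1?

step 0: 3 = 2 + 1; sub 3 for 2: 3 + 1; = 4; G_1 = 4−1 = 3
step 1: 3 = 3; sub 4 for 3: 4; = 4; G_2 = 4−1 = 3
step 2: 3 = 3; sub 5 for 4: 3; = 3; G_3 = 3−1 = 2
step 3: 2 = 2; sub 6 for 5: 2; = 2; G_4 = 2−1 = 1

2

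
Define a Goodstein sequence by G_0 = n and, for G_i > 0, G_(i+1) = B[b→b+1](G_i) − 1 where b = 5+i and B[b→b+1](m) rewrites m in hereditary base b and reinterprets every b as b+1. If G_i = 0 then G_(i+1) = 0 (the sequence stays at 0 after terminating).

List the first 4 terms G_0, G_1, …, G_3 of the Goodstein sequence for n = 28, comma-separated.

28 —HB5→ 5^2 + 3 —bump→ 6^2 + 3 = 39 —(−1)→ 38
38 —HB6→ 6^2 + 2 —bump→ 7^2 + 2 = 51 —(−1)→ 50
50 —HB7→ 7^2 + 1 —bump→ 8^2 + 1 = 65 —(−1)→ 64

28, 38, 50, 64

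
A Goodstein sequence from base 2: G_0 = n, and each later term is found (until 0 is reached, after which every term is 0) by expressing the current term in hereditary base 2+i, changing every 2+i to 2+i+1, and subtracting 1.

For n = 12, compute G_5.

[0] 12 ≡ 2^(2 + 1) + 2^2 (base 2). Lift 3: 108. −1: 107.
[1] 107 ≡ 3^(3 + 1) + 2·3^2 + 2·3 + 2 (base 3). Lift 4: 1066. −1: 1065.
[2] 1065 ≡ 4^(4 + 1) + 2·4^2 + 2·4 + 1 (base 4). Lift 5: 15686. −1: 15685.
[3] 15685 ≡ 5^(5 + 1) + 2·5^2 + 2·5 (base 5). Lift 6: 280020. −1: 280019.
[4] 280019 ≡ 6^(6 + 1) + 2·6^2 + 6 + 5 (base 6). Lift 7: 5764911. −1: 5764910.

5764910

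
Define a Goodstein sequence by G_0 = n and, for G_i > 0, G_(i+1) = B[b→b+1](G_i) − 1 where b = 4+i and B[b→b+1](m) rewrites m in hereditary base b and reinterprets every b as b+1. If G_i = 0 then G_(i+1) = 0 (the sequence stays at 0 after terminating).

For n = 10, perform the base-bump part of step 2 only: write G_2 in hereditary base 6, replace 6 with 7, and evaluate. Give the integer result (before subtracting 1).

14

G_0 = 10. HB_4(10) = 2·4 + 2. Bump = 12. G_1 = 11.
G_1 = 11. HB_5(11) = 2·5 + 1. Bump = 13. G_2 = 12.
G_2 = 12. HB_6(12) = 2·6. Bump = 14. G_3 = 13.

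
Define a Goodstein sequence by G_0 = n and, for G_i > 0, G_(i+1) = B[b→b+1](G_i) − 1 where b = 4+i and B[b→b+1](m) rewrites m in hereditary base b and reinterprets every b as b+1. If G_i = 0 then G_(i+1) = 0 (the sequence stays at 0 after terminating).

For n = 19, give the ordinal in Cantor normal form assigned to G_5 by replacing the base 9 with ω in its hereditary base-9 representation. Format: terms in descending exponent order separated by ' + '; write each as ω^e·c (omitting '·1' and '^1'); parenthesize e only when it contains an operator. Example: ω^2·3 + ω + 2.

ω·7 + 6

i=0: 19 = 4^2 + 3 (b=4); 4→5: 5^2 + 3 = 28; 28−1 = 27
i=1: 27 = 5^2 + 2 (b=5); 5→6: 6^2 + 2 = 38; 38−1 = 37
i=2: 37 = 6^2 + 1 (b=6); 6→7: 7^2 + 1 = 50; 50−1 = 49
i=3: 49 = 7^2 (b=7); 7→8: 8^2 = 64; 64−1 = 63
i=4: 63 = 7·8 + 7 (b=8); 8→9: 7·9 + 7 = 70; 70−1 = 69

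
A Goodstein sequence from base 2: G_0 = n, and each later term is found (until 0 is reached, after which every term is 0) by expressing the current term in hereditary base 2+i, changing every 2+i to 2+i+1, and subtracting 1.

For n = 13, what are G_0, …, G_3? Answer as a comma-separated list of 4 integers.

(0) 13|_2 = 2^(2 + 1) + 2^2 + 1 ↦ 3^(3 + 1) + 3^3 + 1|_3 = 109 ⇒ 108
(1) 108|_3 = 3^(3 + 1) + 3^3 ↦ 4^(4 + 1) + 4^4|_4 = 1280 ⇒ 1279
(2) 1279|_4 = 4^(4 + 1) + 3·4^3 + 3·4^2 + 3·4 + 3 ↦ 5^(5 + 1) + 3·5^3 + 3·5^2 + 3·5 + 3|_5 = 16093 ⇒ 16092

13, 108, 1279, 16092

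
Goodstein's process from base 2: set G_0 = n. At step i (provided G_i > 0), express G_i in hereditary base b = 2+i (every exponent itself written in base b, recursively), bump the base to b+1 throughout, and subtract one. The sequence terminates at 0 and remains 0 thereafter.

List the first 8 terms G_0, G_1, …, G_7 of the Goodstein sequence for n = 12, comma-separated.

12, 107, 1065, 15685, 280019, 5764910, 134217867, 3486784574

(0) 12|_2 = 2^(2 + 1) + 2^2 ↦ 3^(3 + 1) + 3^3|_3 = 108 ⇒ 107
(1) 107|_3 = 3^(3 + 1) + 2·3^2 + 2·3 + 2 ↦ 4^(4 + 1) + 2·4^2 + 2·4 + 2|_4 = 1066 ⇒ 1065
(2) 1065|_4 = 4^(4 + 1) + 2·4^2 + 2·4 + 1 ↦ 5^(5 + 1) + 2·5^2 + 2·5 + 1|_5 = 15686 ⇒ 15685
(3) 15685|_5 = 5^(5 + 1) + 2·5^2 + 2·5 ↦ 6^(6 + 1) + 2·6^2 + 2·6|_6 = 280020 ⇒ 280019
(4) 280019|_6 = 6^(6 + 1) + 2·6^2 + 6 + 5 ↦ 7^(7 + 1) + 2·7^2 + 7 + 5|_7 = 5764911 ⇒ 5764910
(5) 5764910|_7 = 7^(7 + 1) + 2·7^2 + 7 + 4 ↦ 8^(8 + 1) + 2·8^2 + 8 + 4|_8 = 134217868 ⇒ 134217867
(6) 134217867|_8 = 8^(8 + 1) + 2·8^2 + 8 + 3 ↦ 9^(9 + 1) + 2·9^2 + 9 + 3|_9 = 3486784575 ⇒ 3486784574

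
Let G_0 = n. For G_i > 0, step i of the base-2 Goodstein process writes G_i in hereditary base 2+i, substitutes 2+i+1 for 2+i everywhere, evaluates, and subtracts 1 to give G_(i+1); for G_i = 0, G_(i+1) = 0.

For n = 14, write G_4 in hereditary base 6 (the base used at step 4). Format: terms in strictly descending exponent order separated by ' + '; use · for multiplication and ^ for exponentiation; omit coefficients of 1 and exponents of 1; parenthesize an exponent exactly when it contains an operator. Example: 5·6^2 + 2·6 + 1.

step 0: 14 = 2^(2 + 1) + 2^2 + 2; sub 3 for 2: 3^(3 + 1) + 3^3 + 3; = 111; G_1 = 111−1 = 110
step 1: 110 = 3^(3 + 1) + 3^3 + 2; sub 4 for 3: 4^(4 + 1) + 4^4 + 2; = 1282; G_2 = 1282−1 = 1281
step 2: 1281 = 4^(4 + 1) + 4^4 + 1; sub 5 for 4: 5^(5 + 1) + 5^5 + 1; = 18751; G_3 = 18751−1 = 18750
step 3: 18750 = 5^(5 + 1) + 5^5; sub 6 for 5: 6^(6 + 1) + 6^6; = 326592; G_4 = 326592−1 = 326591

6^(6 + 1) + 5·6^5 + 5·6^4 + 5·6^3 + 5·6^2 + 5·6 + 5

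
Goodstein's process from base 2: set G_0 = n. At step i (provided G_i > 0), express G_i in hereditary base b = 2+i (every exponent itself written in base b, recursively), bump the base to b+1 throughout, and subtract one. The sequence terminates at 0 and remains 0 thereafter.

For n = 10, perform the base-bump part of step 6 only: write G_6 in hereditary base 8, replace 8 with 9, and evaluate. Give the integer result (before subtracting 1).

1937434593

[0] 10 ≡ 2^(2 + 1) + 2 (base 2). Lift 3: 84. −1: 83.
[1] 83 ≡ 3^(3 + 1) + 2 (base 3). Lift 4: 1026. −1: 1025.
[2] 1025 ≡ 4^(4 + 1) + 1 (base 4). Lift 5: 15626. −1: 15625.
[3] 15625 ≡ 5^(5 + 1) (base 5). Lift 6: 279936. −1: 279935.
[4] 279935 ≡ 5·6^6 + 5·6^5 + 5·6^4 + 5·6^3 + 5·6^2 + 5·6 + 5 (base 6). Lift 7: 4215755. −1: 4215754.
[5] 4215754 ≡ 5·7^7 + 5·7^5 + 5·7^4 + 5·7^3 + 5·7^2 + 5·7 + 4 (base 7). Lift 8: 84073324. −1: 84073323.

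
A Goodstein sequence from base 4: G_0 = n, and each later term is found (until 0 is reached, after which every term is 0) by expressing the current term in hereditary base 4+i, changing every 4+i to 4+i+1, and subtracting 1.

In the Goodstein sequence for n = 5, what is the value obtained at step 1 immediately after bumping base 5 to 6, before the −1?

base 4: 5 = 4 + 1; at 5: 5 + 1 = 6; next = 5
base 5: 5 = 5; at 6: 6 = 6; next = 5

6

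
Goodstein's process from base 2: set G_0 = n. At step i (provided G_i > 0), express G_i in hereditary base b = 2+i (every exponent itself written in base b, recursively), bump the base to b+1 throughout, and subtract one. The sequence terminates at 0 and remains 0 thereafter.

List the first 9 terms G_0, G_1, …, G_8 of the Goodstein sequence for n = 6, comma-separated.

6, 29, 257, 3125, 46655, 98039, 187243, 332147, 555551

i=0: 6 = 2^2 + 2 (b=2); 2→3: 3^3 + 3 = 30; 30−1 = 29
i=1: 29 = 3^3 + 2 (b=3); 3→4: 4^4 + 2 = 258; 258−1 = 257
i=2: 257 = 4^4 + 1 (b=4); 4→5: 5^5 + 1 = 3126; 3126−1 = 3125
i=3: 3125 = 5^5 (b=5); 5→6: 6^6 = 46656; 46656−1 = 46655
i=4: 46655 = 5·6^5 + 5·6^4 + 5·6^3 + 5·6^2 + 5·6 + 5 (b=6); 6→7: 5·7^5 + 5·7^4 + 5·7^3 + 5·7^2 + 5·7 + 5 = 98040; 98040−1 = 98039
i=5: 98039 = 5·7^5 + 5·7^4 + 5·7^3 + 5·7^2 + 5·7 + 4 (b=7); 7→8: 5·8^5 + 5·8^4 + 5·8^3 + 5·8^2 + 5·8 + 4 = 187244; 187244−1 = 187243
i=6: 187243 = 5·8^5 + 5·8^4 + 5·8^3 + 5·8^2 + 5·8 + 3 (b=8); 8→9: 5·9^5 + 5·9^4 + 5·9^3 + 5·9^2 + 5·9 + 3 = 332148; 332148−1 = 332147
i=7: 332147 = 5·9^5 + 5·9^4 + 5·9^3 + 5·9^2 + 5·9 + 2 (b=9); 9→10: 5·10^5 + 5·10^4 + 5·10^3 + 5·10^2 + 5·10 + 2 = 555552; 555552−1 = 555551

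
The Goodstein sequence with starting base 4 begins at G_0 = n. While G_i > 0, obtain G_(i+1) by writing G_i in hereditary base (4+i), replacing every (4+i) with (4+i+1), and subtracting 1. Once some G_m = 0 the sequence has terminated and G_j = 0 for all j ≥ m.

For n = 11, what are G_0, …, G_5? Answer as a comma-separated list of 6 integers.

11, 12, 13, 14, 15, 15

11 —HB4→ 2·4 + 3 —bump→ 2·5 + 3 = 13 —(−1)→ 12
12 —HB5→ 2·5 + 2 —bump→ 2·6 + 2 = 14 —(−1)→ 13
13 —HB6→ 2·6 + 1 —bump→ 2·7 + 1 = 15 —(−1)→ 14
14 —HB7→ 2·7 —bump→ 2·8 = 16 —(−1)→ 15
15 —HB8→ 8 + 7 —bump→ 9 + 7 = 16 —(−1)→ 15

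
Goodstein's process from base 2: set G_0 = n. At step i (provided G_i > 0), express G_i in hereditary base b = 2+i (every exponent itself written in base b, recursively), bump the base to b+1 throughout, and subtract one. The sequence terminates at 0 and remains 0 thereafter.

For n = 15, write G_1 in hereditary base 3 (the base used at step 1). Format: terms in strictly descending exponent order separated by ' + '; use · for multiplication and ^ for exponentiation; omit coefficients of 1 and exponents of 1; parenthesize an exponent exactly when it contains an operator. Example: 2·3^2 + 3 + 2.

step 0: 15 = 2^(2 + 1) + 2^2 + 2 + 1; sub 3 for 2: 3^(3 + 1) + 3^3 + 3 + 1; = 112; G_1 = 112−1 = 111
step 1: 111 = 3^(3 + 1) + 3^3 + 3; sub 4 for 3: 4^(4 + 1) + 4^4 + 4; = 1284; G_2 = 1284−1 = 1283

3^(3 + 1) + 3^3 + 3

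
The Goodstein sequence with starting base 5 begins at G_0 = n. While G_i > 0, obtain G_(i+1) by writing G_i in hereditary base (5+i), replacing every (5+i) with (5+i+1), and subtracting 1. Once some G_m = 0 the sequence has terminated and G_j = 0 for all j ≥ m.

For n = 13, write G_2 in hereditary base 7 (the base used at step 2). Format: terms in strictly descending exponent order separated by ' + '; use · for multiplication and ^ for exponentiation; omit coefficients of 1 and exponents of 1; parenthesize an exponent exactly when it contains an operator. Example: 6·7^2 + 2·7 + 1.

2·7 + 1

i=0: 13 = 2·5 + 3 (b=5); 5→6: 2·6 + 3 = 15; 15−1 = 14
i=1: 14 = 2·6 + 2 (b=6); 6→7: 2·7 + 2 = 16; 16−1 = 15
i=2: 15 = 2·7 + 1 (b=7); 7→8: 2·8 + 1 = 17; 17−1 = 16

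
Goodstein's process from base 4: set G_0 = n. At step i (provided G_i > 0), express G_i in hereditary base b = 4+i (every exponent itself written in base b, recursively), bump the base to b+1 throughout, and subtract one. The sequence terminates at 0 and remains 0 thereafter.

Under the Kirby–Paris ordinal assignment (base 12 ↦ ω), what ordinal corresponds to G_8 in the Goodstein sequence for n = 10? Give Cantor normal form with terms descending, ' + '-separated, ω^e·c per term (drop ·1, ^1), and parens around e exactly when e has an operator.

ω + 1

G_0 = 10. HB_4(10) = 2·4 + 2. Bump = 12. G_1 = 11.
G_1 = 11. HB_5(11) = 2·5 + 1. Bump = 13. G_2 = 12.
G_2 = 12. HB_6(12) = 2·6. Bump = 14. G_3 = 13.
G_3 = 13. HB_7(13) = 7 + 6. Bump = 14. G_4 = 13.
G_4 = 13. HB_8(13) = 8 + 5. Bump = 14. G_5 = 13.
G_5 = 13. HB_9(13) = 9 + 4. Bump = 14. G_6 = 13.
G_6 = 13. HB_10(13) = 10 + 3. Bump = 14. G_7 = 13.
G_7 = 13. HB_11(13) = 11 + 2. Bump = 14. G_8 = 13.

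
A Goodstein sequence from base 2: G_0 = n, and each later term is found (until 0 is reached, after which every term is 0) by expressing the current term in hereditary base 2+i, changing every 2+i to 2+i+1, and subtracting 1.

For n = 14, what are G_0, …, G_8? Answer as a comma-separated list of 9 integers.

G_0=14  [base 2] 2^(2 + 1) + 2^2 + 2  →[2↦3]→  3^(3 + 1) + 3^3 + 3 = 111  −1 ⇒ G_1=110
G_1=110  [base 3] 3^(3 + 1) + 3^3 + 2  →[3↦4]→  4^(4 + 1) + 4^4 + 2 = 1282  −1 ⇒ G_2=1281
G_2=1281  [base 4] 4^(4 + 1) + 4^4 + 1  →[4↦5]→  5^(5 + 1) + 5^5 + 1 = 18751  −1 ⇒ G_3=18750
G_3=18750  [base 5] 5^(5 + 1) + 5^5  →[5↦6]→  6^(6 + 1) + 6^6 = 326592  −1 ⇒ G_4=326591
G_4=326591  [base 6] 6^(6 + 1) + 5·6^5 + 5·6^4 + 5·6^3 + 5·6^2 + 5·6 + 5  →[6↦7]→  7^(7 + 1) + 5·7^5 + 5·7^4 + 5·7^3 + 5·7^2 + 5·7 + 5 = 5862841  −1 ⇒ G_5=5862840
G_5=5862840  [base 7] 7^(7 + 1) + 5·7^5 + 5·7^4 + 5·7^3 + 5·7^2 + 5·7 + 4  →[7↦8]→  8^(8 + 1) + 5·8^5 + 5·8^4 + 5·8^3 + 5·8^2 + 5·8 + 4 = 134404972  −1 ⇒ G_6=134404971
G_6=134404971  [base 8] 8^(8 + 1) + 5·8^5 + 5·8^4 + 5·8^3 + 5·8^2 + 5·8 + 3  →[8↦9]→  9^(9 + 1) + 5·9^5 + 5·9^4 + 5·9^3 + 5·9^2 + 5·9 + 3 = 3487116549  −1 ⇒ G_7=3487116548
G_7=3487116548  [base 9] 9^(9 + 1) + 5·9^5 + 5·9^4 + 5·9^3 + 5·9^2 + 5·9 + 2  →[9↦10]→  10^(10 + 1) + 5·10^5 + 5·10^4 + 5·10^3 + 5·10^2 + 5·10 + 2 = 100000555552  −1 ⇒ G_8=100000555551

14, 110, 1281, 18750, 326591, 5862840, 134404971, 3487116548, 100000555551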